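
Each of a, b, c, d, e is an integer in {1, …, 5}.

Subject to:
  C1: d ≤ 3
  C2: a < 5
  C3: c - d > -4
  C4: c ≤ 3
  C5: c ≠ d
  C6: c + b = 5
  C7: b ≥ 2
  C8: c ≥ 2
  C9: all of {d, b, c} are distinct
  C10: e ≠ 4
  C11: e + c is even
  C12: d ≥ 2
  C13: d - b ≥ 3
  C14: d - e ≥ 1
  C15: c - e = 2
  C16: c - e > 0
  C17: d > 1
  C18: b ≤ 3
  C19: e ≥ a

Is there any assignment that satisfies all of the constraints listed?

Constraints 1, 4, 7, 8, 12, and 18 confine each of d, b, c to the 2 values {2, 3}.
Constraint 9 requires all 3 of them to be distinct, but only 2 values are available — impossible by the pigeonhole principle.

Unsatisfiable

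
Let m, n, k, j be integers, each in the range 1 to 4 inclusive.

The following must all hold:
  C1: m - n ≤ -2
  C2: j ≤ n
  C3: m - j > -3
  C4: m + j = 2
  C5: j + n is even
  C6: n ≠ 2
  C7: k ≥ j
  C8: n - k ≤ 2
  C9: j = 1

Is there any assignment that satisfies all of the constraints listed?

Satisfiable

One satisfying assignment is m = 1, n = 3, k = 1, j = 1.
For the less obvious constraints — constraint 1: m - n = -2; constraint 3: m - j = 0 — and the others hold by inspection.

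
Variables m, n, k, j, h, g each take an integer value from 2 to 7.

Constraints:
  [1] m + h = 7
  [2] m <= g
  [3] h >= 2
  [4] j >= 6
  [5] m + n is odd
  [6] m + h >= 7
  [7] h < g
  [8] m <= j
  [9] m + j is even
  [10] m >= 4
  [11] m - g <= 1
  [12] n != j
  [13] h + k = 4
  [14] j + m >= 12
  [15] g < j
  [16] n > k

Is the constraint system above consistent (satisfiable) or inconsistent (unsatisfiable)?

One satisfying assignment is m = 5, n = 6, k = 2, j = 7, h = 2, g = 6.
For the less obvious constraints — constraint 1: m + h = 7; constraint 6: m + h = 7; constraint 11: m - g = -1 — and the others hold by inspection.

Satisfiable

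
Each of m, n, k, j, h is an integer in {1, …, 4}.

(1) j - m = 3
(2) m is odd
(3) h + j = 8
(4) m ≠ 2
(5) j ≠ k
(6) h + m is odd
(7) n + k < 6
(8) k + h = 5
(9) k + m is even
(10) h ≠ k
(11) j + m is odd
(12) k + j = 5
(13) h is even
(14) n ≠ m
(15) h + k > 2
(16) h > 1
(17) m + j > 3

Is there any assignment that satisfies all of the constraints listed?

One satisfying assignment is m = 1, n = 3, k = 1, j = 4, h = 4.
For the less obvious constraints — constraint 1: j - m = 3; constraint 3: h + j = 8 — and the others hold by inspection.

Satisfiable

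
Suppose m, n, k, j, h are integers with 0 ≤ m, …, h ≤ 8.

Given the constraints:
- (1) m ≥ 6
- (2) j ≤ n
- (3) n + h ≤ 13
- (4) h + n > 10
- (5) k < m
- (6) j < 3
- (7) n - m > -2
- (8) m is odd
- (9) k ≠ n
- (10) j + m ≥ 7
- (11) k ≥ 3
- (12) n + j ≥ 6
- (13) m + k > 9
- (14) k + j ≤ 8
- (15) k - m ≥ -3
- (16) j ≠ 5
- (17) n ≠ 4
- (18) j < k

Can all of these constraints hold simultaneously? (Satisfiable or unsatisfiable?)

Satisfiable

The assignment m = 7, n = 6, k = 5, j = 1, h = 6 works:
  constraint 3 holds since n + h = 12.
  constraint 4 holds since h + n = 12.
  constraint 7 holds since n - m = -1.
The rest check out directly.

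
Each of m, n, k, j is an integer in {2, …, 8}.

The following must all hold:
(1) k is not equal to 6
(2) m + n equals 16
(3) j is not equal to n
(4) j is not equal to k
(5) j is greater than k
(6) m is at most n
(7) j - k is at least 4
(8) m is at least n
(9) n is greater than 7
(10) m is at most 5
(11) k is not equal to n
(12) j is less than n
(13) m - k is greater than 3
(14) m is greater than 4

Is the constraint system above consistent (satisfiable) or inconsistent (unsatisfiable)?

From constraint 9: n ≥ 8. From constraints 8 and 10: n ≤ m and m ≤ 5, so n ≤ 5. But 5 < 8, so no value of n works.

Unsatisfiable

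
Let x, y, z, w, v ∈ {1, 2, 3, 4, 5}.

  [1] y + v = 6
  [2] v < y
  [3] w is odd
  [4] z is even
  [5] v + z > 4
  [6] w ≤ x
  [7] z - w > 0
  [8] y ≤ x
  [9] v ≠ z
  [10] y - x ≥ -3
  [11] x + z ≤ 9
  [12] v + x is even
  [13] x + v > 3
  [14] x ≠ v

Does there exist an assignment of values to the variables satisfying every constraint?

Satisfiable

Setting (x, y, z, w, v) = (5, 5, 4, 1, 1) satisfies everything: constraint 1: y + v = 6; constraint 5: v + z = 5, and the others follow.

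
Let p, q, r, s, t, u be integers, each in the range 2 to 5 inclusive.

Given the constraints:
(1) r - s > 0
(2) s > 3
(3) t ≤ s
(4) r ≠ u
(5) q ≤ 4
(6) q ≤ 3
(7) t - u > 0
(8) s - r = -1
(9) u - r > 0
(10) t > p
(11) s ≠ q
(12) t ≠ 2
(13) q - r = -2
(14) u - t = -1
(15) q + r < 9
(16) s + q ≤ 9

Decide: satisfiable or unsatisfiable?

Constraints 1, 3, 7, and 9 give s < r, r < u, u < t, t ≤ s. Chaining: s < r < u < t ≤ s, which forces s < s — impossible.

Unsatisfiable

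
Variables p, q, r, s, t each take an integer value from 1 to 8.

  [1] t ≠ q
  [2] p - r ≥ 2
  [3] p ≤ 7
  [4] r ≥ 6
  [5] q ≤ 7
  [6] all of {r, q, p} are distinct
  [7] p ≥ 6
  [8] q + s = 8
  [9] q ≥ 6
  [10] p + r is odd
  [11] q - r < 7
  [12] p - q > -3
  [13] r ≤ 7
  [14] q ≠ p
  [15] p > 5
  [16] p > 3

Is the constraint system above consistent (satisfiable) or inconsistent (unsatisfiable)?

Constraints 3, 4, 5, 7, 9, and 13 confine each of r, q, p to the 2 values {6, 7}.
Constraint 6 requires all 3 of them to be distinct, but only 2 values are available — impossible by the pigeonhole principle.

Unsatisfiable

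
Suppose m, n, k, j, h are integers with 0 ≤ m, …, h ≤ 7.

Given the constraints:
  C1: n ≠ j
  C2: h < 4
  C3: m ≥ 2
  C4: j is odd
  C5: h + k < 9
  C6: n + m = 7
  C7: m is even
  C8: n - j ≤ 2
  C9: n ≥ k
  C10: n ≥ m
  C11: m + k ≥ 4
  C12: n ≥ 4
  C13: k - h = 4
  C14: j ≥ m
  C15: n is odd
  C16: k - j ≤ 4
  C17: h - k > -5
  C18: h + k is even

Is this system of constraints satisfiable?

One satisfying assignment is m = 2, n = 5, k = 5, j = 3, h = 1.
For the less obvious constraints — constraint 5: h + k = 6; constraint 6: n + m = 7; constraint 8: n - j = 2 — and the others hold by inspection.

Satisfiable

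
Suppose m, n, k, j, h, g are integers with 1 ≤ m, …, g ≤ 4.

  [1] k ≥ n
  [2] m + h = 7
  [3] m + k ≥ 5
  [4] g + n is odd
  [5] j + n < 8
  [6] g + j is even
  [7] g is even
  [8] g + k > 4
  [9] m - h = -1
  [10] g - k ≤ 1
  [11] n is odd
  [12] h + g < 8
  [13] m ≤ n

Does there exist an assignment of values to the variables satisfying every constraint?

Satisfiable

Try m = 3, n = 3, k = 4, j = 2, h = 4, g = 2.
Check constraint 2: m + h = 7; constraint 3: m + k = 7. The remaining constraints are straightforward to verify.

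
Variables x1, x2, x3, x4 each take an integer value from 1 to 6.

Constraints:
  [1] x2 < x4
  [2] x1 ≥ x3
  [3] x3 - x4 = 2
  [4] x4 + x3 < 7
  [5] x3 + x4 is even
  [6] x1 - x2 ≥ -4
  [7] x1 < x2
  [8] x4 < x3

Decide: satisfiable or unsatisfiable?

Unsatisfiable

Constraints 1, 2, 7, and 8 give x3 ≤ x1, x1 < x2, x2 < x4, x4 < x3. Chaining: x3 ≤ x1 < x2 < x4 < x3, which forces x3 < x3 — impossible.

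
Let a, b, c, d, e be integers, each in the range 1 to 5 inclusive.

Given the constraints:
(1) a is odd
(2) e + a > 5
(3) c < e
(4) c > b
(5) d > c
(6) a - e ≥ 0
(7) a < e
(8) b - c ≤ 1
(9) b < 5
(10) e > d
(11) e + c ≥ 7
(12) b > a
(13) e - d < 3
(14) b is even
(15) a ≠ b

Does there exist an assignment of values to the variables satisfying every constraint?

Constraints 4, 5, 6, 10, and 12 give e ≤ a, a < b, b < c, c < d, d < e. Chaining: e ≤ a < b < c < d < e, which forces e < e — impossible.

Unsatisfiable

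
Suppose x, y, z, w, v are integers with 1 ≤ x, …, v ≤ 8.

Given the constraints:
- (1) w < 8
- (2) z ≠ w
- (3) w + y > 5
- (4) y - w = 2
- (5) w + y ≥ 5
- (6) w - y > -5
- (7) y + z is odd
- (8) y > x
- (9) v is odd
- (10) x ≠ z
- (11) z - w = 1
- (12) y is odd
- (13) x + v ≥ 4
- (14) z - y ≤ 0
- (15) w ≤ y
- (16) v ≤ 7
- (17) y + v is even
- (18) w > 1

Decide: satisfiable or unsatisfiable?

Satisfiable

Try x = 2, y = 5, z = 4, w = 3, v = 5.
Check constraint 3: w + y = 8; constraint 4: y - w = 2. The remaining constraints are straightforward to verify.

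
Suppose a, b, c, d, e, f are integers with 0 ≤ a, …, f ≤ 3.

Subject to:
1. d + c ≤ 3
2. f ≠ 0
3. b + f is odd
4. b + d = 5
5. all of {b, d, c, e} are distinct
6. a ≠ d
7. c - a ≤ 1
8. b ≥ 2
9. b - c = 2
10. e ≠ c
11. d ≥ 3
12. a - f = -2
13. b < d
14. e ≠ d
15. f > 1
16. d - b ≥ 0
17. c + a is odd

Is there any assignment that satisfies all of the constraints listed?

Try a = 1, b = 2, c = 0, d = 3, e = 1, f = 3.
Check constraint 1: d + c = 3; constraint 4: b + d = 5. The remaining constraints are straightforward to verify.

Satisfiable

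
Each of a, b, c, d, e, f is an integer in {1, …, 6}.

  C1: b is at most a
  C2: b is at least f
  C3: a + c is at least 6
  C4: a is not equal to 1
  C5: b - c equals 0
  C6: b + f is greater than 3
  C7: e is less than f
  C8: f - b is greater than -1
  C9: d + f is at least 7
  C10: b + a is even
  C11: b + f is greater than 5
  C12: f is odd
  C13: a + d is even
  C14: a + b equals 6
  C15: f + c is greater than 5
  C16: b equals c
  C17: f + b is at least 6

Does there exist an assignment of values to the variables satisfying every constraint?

Setting (a, b, c, d, e, f) = (3, 3, 3, 5, 2, 3) satisfies everything: constraint 3: a + c = 6; constraint 5: b - c = 0, and the others follow.

Satisfiable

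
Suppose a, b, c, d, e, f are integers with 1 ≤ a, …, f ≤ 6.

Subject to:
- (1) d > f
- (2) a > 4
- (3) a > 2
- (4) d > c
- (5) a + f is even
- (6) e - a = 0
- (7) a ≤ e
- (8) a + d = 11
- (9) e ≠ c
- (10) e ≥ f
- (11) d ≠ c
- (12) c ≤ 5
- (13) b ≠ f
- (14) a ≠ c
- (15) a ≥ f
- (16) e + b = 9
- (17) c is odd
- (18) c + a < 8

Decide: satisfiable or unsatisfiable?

Satisfiable

One satisfying assignment is a = 6, b = 3, c = 1, d = 5, e = 6, f = 2.
For the less obvious constraints — constraint 6: e - a = 0; constraint 8: a + d = 11 — and the others hold by inspection.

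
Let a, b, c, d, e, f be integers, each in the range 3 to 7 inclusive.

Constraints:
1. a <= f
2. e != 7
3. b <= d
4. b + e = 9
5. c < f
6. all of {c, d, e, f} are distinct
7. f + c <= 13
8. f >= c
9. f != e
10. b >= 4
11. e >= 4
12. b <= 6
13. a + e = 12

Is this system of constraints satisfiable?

Satisfiable

Setting (a, b, c, d, e, f) = (7, 4, 3, 6, 5, 7) satisfies everything: constraint 4: b + e = 9; constraint 7: f + c = 10, and the others follow.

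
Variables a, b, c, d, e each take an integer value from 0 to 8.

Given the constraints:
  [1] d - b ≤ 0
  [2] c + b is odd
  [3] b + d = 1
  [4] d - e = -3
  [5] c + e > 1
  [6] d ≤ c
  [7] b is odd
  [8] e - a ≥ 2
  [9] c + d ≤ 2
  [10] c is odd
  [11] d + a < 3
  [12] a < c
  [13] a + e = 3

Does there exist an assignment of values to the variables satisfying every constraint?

Constraint 10 makes c odd and constraint 7 makes b odd, so c + b must be even. Constraint 2 says c + b is odd — contradiction.

Unsatisfiable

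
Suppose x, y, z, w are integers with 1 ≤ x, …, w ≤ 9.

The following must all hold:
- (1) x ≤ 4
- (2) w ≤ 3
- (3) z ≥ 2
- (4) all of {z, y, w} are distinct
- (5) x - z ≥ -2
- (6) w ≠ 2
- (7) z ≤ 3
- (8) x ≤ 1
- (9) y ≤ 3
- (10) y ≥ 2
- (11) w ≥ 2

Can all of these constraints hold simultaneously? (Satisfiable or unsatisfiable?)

Unsatisfiable

Constraints 2, 3, 7, 9, 10, and 11 confine each of z, y, w to the 2 values {2, 3}.
Constraint 4 requires all 3 of them to be distinct, but only 2 values are available — impossible by the pigeonhole principle.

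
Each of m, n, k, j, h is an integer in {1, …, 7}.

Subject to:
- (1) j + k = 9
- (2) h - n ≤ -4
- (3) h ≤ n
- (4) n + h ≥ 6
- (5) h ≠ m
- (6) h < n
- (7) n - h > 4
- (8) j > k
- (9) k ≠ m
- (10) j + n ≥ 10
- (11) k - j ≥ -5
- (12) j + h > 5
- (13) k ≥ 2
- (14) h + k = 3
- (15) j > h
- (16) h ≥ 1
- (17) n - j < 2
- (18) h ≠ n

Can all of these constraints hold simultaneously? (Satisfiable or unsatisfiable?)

Satisfiable

The assignment m = 3, n = 6, k = 2, j = 7, h = 1 works:
  constraint 1 holds since j + k = 9.
  constraint 2 holds since h - n = -5.
The rest check out directly.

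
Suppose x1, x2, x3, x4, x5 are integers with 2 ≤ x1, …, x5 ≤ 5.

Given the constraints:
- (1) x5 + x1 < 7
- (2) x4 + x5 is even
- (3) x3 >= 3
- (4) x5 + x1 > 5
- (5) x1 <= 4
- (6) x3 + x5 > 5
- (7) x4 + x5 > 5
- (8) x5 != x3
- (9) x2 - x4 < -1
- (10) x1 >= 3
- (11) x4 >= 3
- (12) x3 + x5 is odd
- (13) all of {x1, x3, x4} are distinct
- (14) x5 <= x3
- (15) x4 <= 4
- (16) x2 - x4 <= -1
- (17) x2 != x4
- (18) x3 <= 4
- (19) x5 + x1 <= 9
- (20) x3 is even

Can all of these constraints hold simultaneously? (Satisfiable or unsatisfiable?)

Constraints 3, 5, 10, 11, 15, and 18 confine each of x1, x3, x4 to the 2 values {3, 4}.
Constraint 13 requires all 3 of them to be distinct, but only 2 values are available — impossible by the pigeonhole principle.

Unsatisfiable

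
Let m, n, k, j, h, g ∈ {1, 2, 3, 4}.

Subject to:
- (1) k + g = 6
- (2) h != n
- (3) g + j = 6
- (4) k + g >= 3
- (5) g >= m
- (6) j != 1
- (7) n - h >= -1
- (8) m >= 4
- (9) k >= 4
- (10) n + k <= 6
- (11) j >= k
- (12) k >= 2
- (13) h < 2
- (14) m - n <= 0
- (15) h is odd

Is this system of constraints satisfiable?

Unsatisfiable

From constraints 5 and 8: g ≥ m ≥ 4. From constraints 9 and 11: j ≥ k ≥ 4. Hence g + j ≥ 8. But constraint 3 requires g + j = 6, and 6 < 8. Contradiction.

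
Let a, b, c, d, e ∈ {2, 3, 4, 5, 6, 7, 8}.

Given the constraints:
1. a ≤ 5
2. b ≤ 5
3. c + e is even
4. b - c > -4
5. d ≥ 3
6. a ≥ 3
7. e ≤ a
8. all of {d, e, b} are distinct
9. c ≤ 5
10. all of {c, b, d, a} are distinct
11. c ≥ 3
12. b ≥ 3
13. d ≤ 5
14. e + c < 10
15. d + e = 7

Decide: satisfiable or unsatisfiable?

Unsatisfiable

Constraints 1, 2, 5, 6, 9, 11, 12, and 13 confine each of c, b, d, a to the 3 values {3, …, 5}.
Constraint 10 requires all 4 of them to be distinct, but only 3 values are available — impossible by the pigeonhole principle.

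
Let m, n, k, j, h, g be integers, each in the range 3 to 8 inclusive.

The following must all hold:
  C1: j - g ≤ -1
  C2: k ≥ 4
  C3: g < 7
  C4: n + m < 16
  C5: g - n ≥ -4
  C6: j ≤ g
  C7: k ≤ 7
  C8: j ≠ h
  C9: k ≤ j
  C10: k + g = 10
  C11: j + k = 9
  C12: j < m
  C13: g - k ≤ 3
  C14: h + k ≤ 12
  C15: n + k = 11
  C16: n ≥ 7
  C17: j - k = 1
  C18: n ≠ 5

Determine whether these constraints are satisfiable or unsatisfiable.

Satisfiable

Setting (m, n, k, j, h, g) = (8, 7, 4, 5, 8, 6) satisfies everything: constraint 1: j - g = -1; constraint 4: n + m = 15; constraint 5: g - n = -1, and the others follow.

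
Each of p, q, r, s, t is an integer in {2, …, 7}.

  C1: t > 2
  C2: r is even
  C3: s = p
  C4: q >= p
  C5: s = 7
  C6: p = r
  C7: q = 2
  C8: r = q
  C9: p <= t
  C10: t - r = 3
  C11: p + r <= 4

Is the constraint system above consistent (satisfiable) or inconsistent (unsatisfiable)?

Constraint 5 fixes s = 7 and constraint 7 fixes q = 2. Constraints 3, 6, and 8 give s = p = r = q, so s = q. But 7 ≠ 2 — contradiction.

Unsatisfiable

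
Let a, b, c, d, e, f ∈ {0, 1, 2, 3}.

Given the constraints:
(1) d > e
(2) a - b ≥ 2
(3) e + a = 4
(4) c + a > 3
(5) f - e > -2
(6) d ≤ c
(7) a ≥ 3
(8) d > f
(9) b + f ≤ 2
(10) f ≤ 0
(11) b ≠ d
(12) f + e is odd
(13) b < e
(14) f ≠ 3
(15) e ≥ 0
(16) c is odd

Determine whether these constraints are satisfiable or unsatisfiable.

Satisfiable

One satisfying assignment is a = 3, b = 0, c = 3, d = 3, e = 1, f = 0.
For the less obvious constraints — constraint 2: a - b = 3; constraint 3: e + a = 4; constraint 4: c + a = 6 — and the others hold by inspection.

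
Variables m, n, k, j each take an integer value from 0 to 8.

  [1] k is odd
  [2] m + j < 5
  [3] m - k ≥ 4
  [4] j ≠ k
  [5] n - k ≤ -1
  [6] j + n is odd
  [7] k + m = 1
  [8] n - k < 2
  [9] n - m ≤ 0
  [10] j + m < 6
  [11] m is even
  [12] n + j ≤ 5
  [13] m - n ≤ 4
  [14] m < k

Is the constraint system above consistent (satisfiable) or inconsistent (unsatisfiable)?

Unsatisfiable

Constraints 3, 5, and 13 give n − m ≥ -4, m − k ≥ 4, k − n ≥ 1.
Adding all 3 inequalities: the left sides telescope to 0, and the right sides sum to (-4) + 4 + 1 = 1. So 0 ≥ 1, which is false.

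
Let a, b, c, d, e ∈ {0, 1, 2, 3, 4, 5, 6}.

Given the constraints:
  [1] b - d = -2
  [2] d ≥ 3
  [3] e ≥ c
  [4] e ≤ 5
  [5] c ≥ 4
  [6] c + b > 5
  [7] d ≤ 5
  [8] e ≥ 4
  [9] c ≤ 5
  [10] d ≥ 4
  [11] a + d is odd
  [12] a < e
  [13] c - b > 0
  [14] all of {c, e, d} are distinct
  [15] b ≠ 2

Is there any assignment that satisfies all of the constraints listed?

Unsatisfiable

Constraints 4, 5, 7, 8, 9, and 10 confine each of c, e, d to the 2 values {4, 5}.
Constraint 14 requires all 3 of them to be distinct, but only 2 values are available — impossible by the pigeonhole principle.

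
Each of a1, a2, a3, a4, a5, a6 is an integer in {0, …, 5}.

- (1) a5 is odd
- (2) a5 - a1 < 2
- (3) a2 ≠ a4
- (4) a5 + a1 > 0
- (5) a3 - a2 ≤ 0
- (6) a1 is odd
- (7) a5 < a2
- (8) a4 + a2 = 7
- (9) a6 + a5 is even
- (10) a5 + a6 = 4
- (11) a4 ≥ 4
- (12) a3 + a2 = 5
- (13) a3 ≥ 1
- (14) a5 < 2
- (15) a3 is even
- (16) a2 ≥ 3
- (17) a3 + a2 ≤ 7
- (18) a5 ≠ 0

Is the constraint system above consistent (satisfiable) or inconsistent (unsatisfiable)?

Try a1 = 1, a2 = 3, a3 = 2, a4 = 4, a5 = 1, a6 = 3.
Check constraint 2: a5 - a1 = 0; constraint 4: a5 + a1 = 2; constraint 5: a3 - a2 = -1. The remaining constraints are straightforward to verify.

Satisfiable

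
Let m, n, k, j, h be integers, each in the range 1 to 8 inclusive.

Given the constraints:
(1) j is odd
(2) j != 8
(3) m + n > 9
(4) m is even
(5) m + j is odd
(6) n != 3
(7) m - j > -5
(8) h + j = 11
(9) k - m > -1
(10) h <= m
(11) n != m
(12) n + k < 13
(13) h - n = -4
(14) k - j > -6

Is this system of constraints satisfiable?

Satisfiable

Try m = 4, n = 8, k = 4, j = 7, h = 4.
Check constraint 3: m + n = 12; constraint 7: m - j = -3. The remaining constraints are straightforward to verify.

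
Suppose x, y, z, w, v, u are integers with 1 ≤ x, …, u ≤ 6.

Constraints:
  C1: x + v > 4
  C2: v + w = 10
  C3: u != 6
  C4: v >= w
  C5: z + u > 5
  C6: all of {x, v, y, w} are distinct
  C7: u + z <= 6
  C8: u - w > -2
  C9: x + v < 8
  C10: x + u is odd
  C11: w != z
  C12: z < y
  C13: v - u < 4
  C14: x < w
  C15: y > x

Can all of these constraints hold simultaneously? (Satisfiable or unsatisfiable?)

Satisfiable

Try x = 1, y = 3, z = 2, w = 4, v = 6, u = 4.
Check constraint 1: x + v = 7; constraint 2: v + w = 10. The remaining constraints are straightforward to verify.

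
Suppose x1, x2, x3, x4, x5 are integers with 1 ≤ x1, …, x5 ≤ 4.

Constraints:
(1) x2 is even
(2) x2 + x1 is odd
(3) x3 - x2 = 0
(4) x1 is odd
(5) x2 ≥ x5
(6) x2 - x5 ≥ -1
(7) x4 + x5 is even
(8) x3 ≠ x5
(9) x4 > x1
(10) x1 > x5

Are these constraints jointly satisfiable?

The assignment x1 = 3, x2 = 4, x3 = 4, x4 = 4, x5 = 2 works:
  constraint 1 holds since x2 = 4 is even.
  constraint 3 holds since x3 - x2 = 0.
  constraint 6 holds since x2 - x5 = 2.
The rest check out directly.

Satisfiable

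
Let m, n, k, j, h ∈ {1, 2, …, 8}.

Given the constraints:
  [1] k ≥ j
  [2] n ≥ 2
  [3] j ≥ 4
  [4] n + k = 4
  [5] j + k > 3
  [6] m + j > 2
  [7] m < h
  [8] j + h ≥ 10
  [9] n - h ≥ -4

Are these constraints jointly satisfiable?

From constraint 2: n ≥ 2. From constraints 1 and 3: k ≥ j ≥ 4. Hence n + k ≥ 6. But constraint 4 requires n + k = 4, and 4 < 6. Contradiction.

Unsatisfiable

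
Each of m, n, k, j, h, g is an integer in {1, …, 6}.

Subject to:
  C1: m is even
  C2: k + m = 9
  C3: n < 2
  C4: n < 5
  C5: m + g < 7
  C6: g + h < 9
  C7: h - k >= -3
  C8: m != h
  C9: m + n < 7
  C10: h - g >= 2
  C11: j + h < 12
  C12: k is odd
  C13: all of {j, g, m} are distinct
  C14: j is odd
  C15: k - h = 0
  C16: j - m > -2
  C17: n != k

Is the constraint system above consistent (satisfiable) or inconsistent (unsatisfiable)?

One satisfying assignment is m = 4, n = 1, k = 5, j = 5, h = 5, g = 1.
For the less obvious constraints — constraint 2: k + m = 9; constraint 5: m + g = 5; constraint 6: g + h = 6 — and the others hold by inspection.

Satisfiable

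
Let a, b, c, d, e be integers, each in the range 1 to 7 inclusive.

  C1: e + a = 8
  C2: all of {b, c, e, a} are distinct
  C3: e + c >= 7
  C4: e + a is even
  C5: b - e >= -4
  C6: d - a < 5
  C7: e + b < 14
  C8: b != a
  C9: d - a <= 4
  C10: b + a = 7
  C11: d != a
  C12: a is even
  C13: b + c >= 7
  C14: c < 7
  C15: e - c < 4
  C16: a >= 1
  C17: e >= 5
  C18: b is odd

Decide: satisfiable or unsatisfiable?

Take a = 2, b = 5, c = 3, d = 4, e = 6. Then constraint 1: e + a = 8; constraint 3: e + c = 9, and every other listed constraint is also met.

Satisfiable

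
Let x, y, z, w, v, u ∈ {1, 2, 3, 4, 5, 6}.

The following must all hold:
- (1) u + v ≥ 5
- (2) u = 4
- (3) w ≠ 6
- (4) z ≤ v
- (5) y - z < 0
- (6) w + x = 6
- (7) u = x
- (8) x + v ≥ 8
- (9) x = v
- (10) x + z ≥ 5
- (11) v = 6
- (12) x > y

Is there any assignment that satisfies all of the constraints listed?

Unsatisfiable

Constraint 2 fixes u = 4 and constraint 11 fixes v = 6. Constraints 7 and 9 give u = x = v, so u = v. But 4 ≠ 6 — contradiction.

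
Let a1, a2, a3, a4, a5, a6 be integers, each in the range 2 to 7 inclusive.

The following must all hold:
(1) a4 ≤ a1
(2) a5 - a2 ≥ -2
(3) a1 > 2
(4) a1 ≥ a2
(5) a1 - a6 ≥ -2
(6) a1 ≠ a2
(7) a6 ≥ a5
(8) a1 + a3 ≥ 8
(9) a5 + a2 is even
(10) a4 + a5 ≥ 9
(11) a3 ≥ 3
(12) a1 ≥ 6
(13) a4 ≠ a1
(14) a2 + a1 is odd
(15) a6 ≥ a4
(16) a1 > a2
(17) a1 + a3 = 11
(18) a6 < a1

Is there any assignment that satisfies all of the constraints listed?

Take a1 = 7, a2 = 6, a3 = 4, a4 = 6, a5 = 6, a6 = 6. Then constraint 2: a5 - a2 = 0; constraint 5: a1 - a6 = 1, and every other listed constraint is also met.

Satisfiable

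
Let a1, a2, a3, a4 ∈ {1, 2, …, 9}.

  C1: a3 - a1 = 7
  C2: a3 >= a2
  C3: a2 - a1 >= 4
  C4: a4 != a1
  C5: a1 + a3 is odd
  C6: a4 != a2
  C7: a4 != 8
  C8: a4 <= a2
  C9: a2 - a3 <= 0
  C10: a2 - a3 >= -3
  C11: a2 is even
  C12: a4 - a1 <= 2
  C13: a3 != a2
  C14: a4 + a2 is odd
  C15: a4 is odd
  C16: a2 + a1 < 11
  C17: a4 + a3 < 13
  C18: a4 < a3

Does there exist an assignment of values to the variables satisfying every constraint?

Satisfiable

Try a1 = 2, a2 = 8, a3 = 9, a4 = 1.
Check constraint 1: a3 - a1 = 7; constraint 3: a2 - a1 = 6. The remaining constraints are straightforward to verify.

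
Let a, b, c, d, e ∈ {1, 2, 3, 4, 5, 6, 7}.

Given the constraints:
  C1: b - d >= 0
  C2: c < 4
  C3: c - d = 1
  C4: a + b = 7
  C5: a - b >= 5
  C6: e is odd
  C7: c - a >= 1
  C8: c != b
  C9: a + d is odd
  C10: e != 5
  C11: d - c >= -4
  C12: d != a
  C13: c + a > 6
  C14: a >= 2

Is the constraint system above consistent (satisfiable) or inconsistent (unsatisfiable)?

Unsatisfiable

Constraints 1, 5, 7, and 11 give a − b ≥ 5, b − d ≥ 0, d − c ≥ -4, c − a ≥ 1.
Adding all 4 inequalities: the left sides telescope to 0, and the right sides sum to 5 + 0 + (-4) + 1 = 2. So 0 ≥ 2, which is false.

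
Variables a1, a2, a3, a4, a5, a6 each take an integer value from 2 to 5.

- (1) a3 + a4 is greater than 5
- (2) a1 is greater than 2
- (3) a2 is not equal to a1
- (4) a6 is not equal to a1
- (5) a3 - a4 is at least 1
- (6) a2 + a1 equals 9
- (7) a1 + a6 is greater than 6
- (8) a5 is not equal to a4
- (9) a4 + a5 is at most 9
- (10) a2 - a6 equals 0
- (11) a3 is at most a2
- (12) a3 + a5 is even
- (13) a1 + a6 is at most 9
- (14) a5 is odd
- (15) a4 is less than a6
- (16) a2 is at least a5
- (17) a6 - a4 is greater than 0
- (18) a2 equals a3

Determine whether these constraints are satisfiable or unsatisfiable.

The assignment a1 = 4, a2 = 5, a3 = 5, a4 = 3, a5 = 5, a6 = 5 works:
  constraint 1 holds since a3 + a4 = 8.
  constraint 5 holds since a3 - a4 = 2.
  constraint 6 holds since a2 + a1 = 9.
The rest check out directly.

Satisfiable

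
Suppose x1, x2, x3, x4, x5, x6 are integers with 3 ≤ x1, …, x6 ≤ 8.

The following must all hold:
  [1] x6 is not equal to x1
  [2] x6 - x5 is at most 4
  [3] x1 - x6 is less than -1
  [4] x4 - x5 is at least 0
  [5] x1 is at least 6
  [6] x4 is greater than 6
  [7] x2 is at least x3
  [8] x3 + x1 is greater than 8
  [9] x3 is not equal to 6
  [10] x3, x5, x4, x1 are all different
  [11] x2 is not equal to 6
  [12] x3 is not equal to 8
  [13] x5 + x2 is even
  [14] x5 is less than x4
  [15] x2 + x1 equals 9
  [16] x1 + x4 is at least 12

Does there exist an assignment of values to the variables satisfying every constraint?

Satisfiable

One satisfying assignment is x1 = 6, x2 = 3, x3 = 3, x4 = 8, x5 = 5, x6 = 8.
For the less obvious constraints — constraint 2: x6 - x5 = 3; constraint 3: x1 - x6 = -2 — and the others hold by inspection.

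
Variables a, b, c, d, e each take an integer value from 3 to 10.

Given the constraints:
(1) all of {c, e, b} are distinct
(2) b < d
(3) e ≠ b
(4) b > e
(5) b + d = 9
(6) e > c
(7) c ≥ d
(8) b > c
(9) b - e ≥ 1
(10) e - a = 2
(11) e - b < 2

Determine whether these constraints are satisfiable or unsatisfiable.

Constraints 2, 4, 6, and 7 give e < b, b < d, d ≤ c, c < e. Chaining: e < b < d ≤ c < e, which forces e < e — impossible.

Unsatisfiable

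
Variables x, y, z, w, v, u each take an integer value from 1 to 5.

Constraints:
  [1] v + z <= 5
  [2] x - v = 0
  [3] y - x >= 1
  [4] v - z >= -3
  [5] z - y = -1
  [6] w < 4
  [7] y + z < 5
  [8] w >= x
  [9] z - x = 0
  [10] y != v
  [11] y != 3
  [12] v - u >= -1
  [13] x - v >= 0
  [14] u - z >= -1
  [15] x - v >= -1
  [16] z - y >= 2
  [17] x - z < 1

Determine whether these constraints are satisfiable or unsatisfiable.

Unsatisfiable

Constraints 3, 12, 13, 14, and 16 give y − x ≥ 1, x − v ≥ 0, v − u ≥ -1, u − z ≥ -1, z − y ≥ 2.
Adding all 5 inequalities: the left sides telescope to 0, and the right sides sum to 1 + 0 + (-1) + (-1) + 2 = 1. So 0 ≥ 1, which is false.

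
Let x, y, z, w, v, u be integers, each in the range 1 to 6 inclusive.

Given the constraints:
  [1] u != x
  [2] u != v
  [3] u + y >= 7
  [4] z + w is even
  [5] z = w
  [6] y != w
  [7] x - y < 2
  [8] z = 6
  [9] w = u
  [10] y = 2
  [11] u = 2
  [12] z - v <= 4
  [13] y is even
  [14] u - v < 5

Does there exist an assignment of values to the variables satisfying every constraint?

Constraint 8 fixes z = 6 and constraint 11 fixes u = 2. Constraints 5 and 9 give z = w = u, so z = u. But 6 ≠ 2 — contradiction.

Unsatisfiable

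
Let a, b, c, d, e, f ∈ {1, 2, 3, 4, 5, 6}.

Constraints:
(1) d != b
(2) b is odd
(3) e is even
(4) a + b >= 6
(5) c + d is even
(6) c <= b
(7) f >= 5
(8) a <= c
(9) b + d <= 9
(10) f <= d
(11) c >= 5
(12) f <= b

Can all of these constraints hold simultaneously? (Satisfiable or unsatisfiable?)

From constraints 6 and 11: b ≥ c ≥ 5. From constraints 7 and 10: d ≥ f ≥ 5. Hence b + d ≥ 10. But constraint 9 requires b + d ≤ 9, and 9 < 10. Contradiction.

Unsatisfiable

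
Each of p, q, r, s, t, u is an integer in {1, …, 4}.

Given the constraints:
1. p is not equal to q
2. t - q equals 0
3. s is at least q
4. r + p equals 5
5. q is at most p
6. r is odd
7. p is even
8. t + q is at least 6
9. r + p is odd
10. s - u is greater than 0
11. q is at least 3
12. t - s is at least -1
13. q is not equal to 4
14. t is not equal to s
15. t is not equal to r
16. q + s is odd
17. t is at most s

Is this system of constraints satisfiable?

Take p = 4, q = 3, r = 1, s = 4, t = 3, u = 3. Then constraint 2: t - q = 0; constraint 4: r + p = 5; constraint 8: t + q = 6, and every other listed constraint is also met.

Satisfiable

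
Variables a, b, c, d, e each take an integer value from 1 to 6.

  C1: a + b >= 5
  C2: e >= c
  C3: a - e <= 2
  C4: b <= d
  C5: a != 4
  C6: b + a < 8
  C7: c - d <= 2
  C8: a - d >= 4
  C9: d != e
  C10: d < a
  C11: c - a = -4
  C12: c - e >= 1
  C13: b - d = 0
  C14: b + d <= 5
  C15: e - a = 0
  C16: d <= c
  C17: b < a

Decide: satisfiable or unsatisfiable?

Constraints 3, 7, 8, and 12 give c − e ≥ 1, e − a ≥ -2, a − d ≥ 4, d − c ≥ -2.
Adding all 4 inequalities: the left sides telescope to 0, and the right sides sum to 1 + (-2) + 4 + (-2) = 1. So 0 ≥ 1, which is false.

Unsatisfiable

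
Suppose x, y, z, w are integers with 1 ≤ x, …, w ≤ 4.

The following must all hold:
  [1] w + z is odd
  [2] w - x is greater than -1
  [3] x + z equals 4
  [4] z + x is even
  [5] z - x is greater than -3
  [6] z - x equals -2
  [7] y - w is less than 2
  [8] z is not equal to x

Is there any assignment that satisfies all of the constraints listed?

Try x = 3, y = 4, z = 1, w = 4.
Check constraint 2: w - x = 1; constraint 3: x + z = 4; constraint 5: z - x = -2. The remaining constraints are straightforward to verify.

Satisfiable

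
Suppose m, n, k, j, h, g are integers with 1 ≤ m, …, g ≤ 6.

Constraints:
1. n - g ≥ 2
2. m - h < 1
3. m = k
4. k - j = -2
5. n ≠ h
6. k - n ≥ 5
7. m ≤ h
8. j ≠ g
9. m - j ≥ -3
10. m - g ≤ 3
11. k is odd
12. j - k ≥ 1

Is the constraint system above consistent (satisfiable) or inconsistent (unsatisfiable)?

Constraints 1, 6, 9, 10, and 12 give n − g ≥ 2, g − m ≥ -3, m − j ≥ -3, j − k ≥ 1, k − n ≥ 5.
Adding all 5 inequalities: the left sides telescope to 0, and the right sides sum to 2 + (-3) + (-3) + 1 + 5 = 2. So 0 ≥ 2, which is false.

Unsatisfiable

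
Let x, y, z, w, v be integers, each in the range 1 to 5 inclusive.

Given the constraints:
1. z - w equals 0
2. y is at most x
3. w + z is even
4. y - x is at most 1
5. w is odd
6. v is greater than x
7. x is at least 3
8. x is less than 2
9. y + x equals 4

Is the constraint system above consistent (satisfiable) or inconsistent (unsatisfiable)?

Unsatisfiable

From constraint 7: x ≥ 3. From constraint 8: x ≤ 1. But 1 < 3, so no value of x works.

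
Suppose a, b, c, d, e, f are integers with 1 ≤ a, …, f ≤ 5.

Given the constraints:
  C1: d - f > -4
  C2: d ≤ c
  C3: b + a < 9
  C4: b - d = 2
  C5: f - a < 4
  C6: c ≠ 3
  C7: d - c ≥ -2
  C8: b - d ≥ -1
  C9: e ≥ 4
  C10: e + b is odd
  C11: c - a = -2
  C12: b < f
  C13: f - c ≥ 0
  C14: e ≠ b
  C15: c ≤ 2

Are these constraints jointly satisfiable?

Satisfiable

Setting (a, b, c, d, e, f) = (4, 4, 2, 2, 5, 5) satisfies everything: constraint 1: d - f = -3; constraint 3: b + a = 8, and the others follow.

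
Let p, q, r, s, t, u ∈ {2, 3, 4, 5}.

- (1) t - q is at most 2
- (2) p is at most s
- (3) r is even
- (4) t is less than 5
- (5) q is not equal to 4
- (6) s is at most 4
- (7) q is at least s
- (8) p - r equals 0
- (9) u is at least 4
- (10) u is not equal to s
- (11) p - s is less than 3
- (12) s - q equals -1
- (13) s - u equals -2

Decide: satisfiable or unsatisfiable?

Satisfiable

Try p = 2, q = 3, r = 2, s = 2, t = 2, u = 4.
Check constraint 1: t - q = -1; constraint 8: p - r = 0; constraint 11: p - s = 0. The remaining constraints are straightforward to verify.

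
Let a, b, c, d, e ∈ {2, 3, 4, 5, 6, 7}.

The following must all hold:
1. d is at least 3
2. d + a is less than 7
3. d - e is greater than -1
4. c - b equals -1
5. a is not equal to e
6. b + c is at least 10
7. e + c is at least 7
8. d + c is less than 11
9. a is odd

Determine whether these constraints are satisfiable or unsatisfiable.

Setting (a, b, c, d, e) = (3, 7, 6, 3, 2) satisfies everything: constraint 2: d + a = 6; constraint 3: d - e = 1; constraint 4: c - b = -1, and the others follow.

Satisfiable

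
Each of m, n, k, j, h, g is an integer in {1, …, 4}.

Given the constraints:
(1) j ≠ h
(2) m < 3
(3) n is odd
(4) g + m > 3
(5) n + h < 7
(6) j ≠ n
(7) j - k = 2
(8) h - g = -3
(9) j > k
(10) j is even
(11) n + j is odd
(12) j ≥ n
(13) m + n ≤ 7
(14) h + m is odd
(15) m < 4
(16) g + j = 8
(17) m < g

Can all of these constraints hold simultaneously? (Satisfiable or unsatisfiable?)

Try m = 2, n = 3, k = 2, j = 4, h = 1, g = 4.
Check constraint 4: g + m = 6; constraint 5: n + h = 4. The remaining constraints are straightforward to verify.

Satisfiable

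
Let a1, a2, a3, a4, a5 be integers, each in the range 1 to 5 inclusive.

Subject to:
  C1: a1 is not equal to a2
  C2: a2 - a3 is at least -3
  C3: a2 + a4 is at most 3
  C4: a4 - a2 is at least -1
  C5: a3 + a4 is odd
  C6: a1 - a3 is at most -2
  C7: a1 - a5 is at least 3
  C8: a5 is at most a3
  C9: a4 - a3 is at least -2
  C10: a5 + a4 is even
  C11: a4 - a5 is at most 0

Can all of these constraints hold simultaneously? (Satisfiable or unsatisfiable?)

Unsatisfiable

Constraints 2, 4, 6, 7, and 11 give a4 − a2 ≥ -1, a2 − a3 ≥ -3, a3 − a1 ≥ 2, a1 − a5 ≥ 3, a5 − a4 ≥ 0.
Adding all 5 inequalities: the left sides telescope to 0, and the right sides sum to (-1) + (-3) + 2 + 3 + 0 = 1. So 0 ≥ 1, which is false.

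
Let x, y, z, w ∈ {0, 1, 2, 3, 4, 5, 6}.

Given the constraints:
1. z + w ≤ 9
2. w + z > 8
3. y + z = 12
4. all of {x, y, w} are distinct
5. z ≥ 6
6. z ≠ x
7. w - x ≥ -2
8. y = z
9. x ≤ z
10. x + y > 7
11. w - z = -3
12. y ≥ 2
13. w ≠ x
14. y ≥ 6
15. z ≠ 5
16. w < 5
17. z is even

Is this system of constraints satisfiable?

Setting (x, y, z, w) = (4, 6, 6, 3) satisfies everything: constraint 1: z + w = 9; constraint 2: w + z = 9; constraint 3: y + z = 12, and the others follow.

Satisfiable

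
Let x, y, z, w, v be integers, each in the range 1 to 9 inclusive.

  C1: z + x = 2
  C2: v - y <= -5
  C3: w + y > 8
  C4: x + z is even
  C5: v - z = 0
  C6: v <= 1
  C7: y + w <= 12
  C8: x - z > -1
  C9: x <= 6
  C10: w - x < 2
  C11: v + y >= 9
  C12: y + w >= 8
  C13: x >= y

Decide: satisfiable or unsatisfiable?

From constraint 6: v ≤ 1. From constraints 9 and 13: y ≤ x ≤ 6. Hence v + y ≤ 7. But constraint 11 requires v + y ≥ 9, and 9 > 7. Contradiction.

Unsatisfiable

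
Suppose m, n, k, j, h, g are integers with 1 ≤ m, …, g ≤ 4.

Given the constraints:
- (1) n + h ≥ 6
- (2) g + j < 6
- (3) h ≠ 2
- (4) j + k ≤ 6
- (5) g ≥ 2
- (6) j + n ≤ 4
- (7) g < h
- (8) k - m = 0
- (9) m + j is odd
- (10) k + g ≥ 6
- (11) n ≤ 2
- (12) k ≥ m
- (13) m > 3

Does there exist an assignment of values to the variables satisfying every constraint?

One satisfying assignment is m = 4, n = 2, k = 4, j = 1, h = 4, g = 3.
For the less obvious constraints — constraint 1: n + h = 6; constraint 2: g + j = 4 — and the others hold by inspection.

Satisfiable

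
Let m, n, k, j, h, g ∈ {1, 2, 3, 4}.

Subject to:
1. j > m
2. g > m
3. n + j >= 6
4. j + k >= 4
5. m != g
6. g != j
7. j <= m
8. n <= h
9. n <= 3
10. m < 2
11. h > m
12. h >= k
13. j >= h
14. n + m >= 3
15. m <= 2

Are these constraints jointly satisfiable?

Unsatisfiable

From constraint 9: n ≤ 3. From constraints 7 and 15: j ≤ m ≤ 2. Hence n + j ≤ 5. But constraint 3 requires n + j ≥ 6, and 6 > 5. Contradiction.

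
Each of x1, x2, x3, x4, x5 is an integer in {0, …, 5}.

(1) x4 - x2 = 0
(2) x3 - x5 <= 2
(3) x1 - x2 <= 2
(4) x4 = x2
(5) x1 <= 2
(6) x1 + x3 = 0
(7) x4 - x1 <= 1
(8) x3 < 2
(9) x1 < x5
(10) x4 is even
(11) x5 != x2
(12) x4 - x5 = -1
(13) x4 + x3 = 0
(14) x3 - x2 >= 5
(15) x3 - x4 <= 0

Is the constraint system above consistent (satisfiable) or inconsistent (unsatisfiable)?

Unsatisfiable

Constraints 3, 7, 14, and 15 give x2 − x1 ≥ -2, x1 − x4 ≥ -1, x4 − x3 ≥ 0, x3 − x2 ≥ 5.
Adding all 4 inequalities: the left sides telescope to 0, and the right sides sum to (-2) + (-1) + 0 + 5 = 2. So 0 ≥ 2, which is false.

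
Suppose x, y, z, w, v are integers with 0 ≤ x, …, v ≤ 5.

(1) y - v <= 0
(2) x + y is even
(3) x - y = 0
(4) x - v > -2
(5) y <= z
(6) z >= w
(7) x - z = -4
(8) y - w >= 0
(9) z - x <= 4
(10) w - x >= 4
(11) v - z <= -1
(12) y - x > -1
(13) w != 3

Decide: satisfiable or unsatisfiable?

Constraints 1, 8, 9, 10, and 11 give y − w ≥ 0, w − x ≥ 4, x − z ≥ -4, z − v ≥ 1, v − y ≥ 0.
Adding all 5 inequalities: the left sides telescope to 0, and the right sides sum to 0 + 4 + (-4) + 1 + 0 = 1. So 0 ≥ 1, which is false.

Unsatisfiable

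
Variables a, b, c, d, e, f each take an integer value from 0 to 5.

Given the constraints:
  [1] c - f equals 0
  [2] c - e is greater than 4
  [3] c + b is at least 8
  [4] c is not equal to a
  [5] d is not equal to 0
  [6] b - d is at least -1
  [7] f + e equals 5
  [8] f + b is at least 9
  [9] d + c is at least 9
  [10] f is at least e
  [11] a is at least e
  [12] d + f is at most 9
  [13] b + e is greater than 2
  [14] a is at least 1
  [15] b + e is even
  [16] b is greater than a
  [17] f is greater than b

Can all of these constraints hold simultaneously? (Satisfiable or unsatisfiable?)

Try a = 2, b = 4, c = 5, d = 4, e = 0, f = 5.
Check constraint 1: c - f = 0; constraint 2: c - e = 5; constraint 3: c + b = 9. The remaining constraints are straightforward to verify.

Satisfiable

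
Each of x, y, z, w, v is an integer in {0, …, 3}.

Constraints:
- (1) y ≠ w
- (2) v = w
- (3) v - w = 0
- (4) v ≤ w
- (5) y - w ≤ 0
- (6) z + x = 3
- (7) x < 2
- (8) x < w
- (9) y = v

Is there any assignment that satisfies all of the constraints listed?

From constraints 2 and 9, y = v = w, so y = w. But constraint 1 says y ≠ w. Contradiction.

Unsatisfiable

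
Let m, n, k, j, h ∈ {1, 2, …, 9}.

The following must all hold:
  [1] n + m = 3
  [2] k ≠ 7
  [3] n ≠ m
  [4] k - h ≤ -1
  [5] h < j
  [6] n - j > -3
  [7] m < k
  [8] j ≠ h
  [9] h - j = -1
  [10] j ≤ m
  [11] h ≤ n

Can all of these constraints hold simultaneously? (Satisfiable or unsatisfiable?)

Unsatisfiable

Constraints 4, 5, 7, and 10 give m < k, k < h, h < j, j ≤ m. Chaining: m < k < h < j ≤ m, which forces m < m — impossible.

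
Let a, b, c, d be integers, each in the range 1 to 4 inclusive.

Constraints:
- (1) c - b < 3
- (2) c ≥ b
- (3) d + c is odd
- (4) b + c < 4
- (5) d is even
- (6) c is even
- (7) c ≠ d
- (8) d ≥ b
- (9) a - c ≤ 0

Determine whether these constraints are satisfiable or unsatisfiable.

Constraint 5 makes d even and constraint 6 makes c even, so d + c must be even. Constraint 3 says d + c is odd — contradiction.

Unsatisfiable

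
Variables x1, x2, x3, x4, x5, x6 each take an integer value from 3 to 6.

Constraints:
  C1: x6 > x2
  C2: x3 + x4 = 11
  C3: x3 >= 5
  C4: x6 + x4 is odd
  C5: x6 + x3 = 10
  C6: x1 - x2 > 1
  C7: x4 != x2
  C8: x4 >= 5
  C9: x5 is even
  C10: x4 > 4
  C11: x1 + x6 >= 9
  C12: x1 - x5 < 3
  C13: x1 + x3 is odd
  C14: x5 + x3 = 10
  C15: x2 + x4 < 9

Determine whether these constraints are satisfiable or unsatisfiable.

Satisfiable

The assignment x1 = 5, x2 = 3, x3 = 6, x4 = 5, x5 = 4, x6 = 4 works:
  constraint 2 holds since x3 + x4 = 11.
  constraint 5 holds since x6 + x3 = 10.
The rest check out directly.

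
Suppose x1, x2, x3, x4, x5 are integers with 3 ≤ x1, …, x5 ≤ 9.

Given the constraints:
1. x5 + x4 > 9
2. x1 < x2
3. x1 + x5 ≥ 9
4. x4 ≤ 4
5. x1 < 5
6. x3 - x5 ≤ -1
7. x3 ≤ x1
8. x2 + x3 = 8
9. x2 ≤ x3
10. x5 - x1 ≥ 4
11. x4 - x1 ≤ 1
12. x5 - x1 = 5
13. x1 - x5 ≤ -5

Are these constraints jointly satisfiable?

Unsatisfiable

Constraints 2, 7, and 9 give x2 ≤ x3, x3 ≤ x1, x1 < x2. Chaining: x2 ≤ x3 ≤ x1 < x2, which forces x2 < x2 — impossible.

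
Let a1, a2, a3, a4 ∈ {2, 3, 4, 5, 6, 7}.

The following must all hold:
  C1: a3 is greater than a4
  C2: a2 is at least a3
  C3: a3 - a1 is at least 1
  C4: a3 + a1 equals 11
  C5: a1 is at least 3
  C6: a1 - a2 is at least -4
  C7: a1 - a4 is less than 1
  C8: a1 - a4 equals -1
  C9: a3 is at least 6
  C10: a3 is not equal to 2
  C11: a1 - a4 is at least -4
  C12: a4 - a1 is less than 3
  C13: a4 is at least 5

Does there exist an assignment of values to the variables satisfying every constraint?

Satisfiable

Setting (a1, a2, a3, a4) = (4, 7, 7, 5) satisfies everything: constraint 3: a3 - a1 = 3; constraint 4: a3 + a1 = 11, and the others follow.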